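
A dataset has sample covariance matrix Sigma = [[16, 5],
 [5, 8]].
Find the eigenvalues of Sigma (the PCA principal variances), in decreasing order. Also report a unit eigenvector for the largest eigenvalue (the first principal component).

Step 1 — characteristic polynomial of 2×2 Sigma:
  det(Sigma - λI) = λ² - trace · λ + det = 0.
  trace = 16 + 8 = 24, det = 16·8 - (5)² = 103.
Step 2 — discriminant:
  Δ = trace² - 4·det = 576 - 412 = 164.
Step 3 — eigenvalues:
  λ = (trace ± √Δ)/2 = (24 ± 12.8062)/2,
  λ_1 = 18.4031,  λ_2 = 5.5969.

Step 4 — unit eigenvector for λ_1: solve (Sigma - λ_1 I)v = 0. First row:
  (16 - 18.4031)·v_x + (5)·v_y = 0, i.e. (-2.4031)·v_x + (5)·v_y = 0,
  so v ∝ (b, λ_1 - a) = (5, 2.4031) = u.
  ||u|| = √((5)² + (2.4031)²) = √(30.775) ≈ 5.5475,
  v_1 = u/||u|| ≈ (0.9013, 0.4332) (||v_1|| = 1).

λ_1 = 18.4031,  λ_2 = 5.5969;  v_1 ≈ (0.9013, 0.4332)


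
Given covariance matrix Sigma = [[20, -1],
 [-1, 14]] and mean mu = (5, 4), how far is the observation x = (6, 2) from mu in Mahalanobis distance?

Step 1 — centre the observation: (x - mu) = (1, -2).

Step 2 — invert Sigma. det(Sigma) = 20·14 - (-1)² = 279.
  Sigma^{-1} = (1/det) · [[d, -b], [-b, a]] = [[0.0502, 0.0036],
 [0.0036, 0.0717]].

Step 3 — form the quadratic (x - mu)^T · Sigma^{-1} · (x - mu):
  Sigma^{-1} · (x - mu) = (0.043, -0.1398).
  (x - mu)^T · [Sigma^{-1} · (x - mu)] = (1)·(0.043) + (-2)·(-0.1398) = 0.3226.

Step 4 — take square root: d = √(0.3226) ≈ 0.568.

d(x, mu) = √(0.3226) ≈ 0.568


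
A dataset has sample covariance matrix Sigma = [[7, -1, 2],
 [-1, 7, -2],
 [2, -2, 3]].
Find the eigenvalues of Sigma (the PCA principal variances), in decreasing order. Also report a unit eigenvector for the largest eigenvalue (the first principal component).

Step 1 — characteristic polynomial p(λ) = det(λI - Sigma) = λ³ - tr·λ² + c_1·λ - det, where tr = trace, c_1 = sum of the principal 2×2 minors, det = det(Sigma):
  tr = 7 + 7 + 3 = 17,
  c_1 = (7·7 - (-1)²) + (7·3 - (2)²) + (7·3 - (-2)²) = 48 + 17 + 17 = 82,
  det = 7·(7·3 - (-2)²) - (-1)·((-1)·3 - (-2)·(2)) + (2)·((-1)·(-2) - 7·(2)) = 7·(17) - (-1)·(1) + (2)·(-12) = 96.
  So p(λ) = λ³ - 17λ² + 82λ - 96.
Step 2 — look for an integer root (rational root theorem: any rational root is an integer divisor of 96). Testing λ = 6:
  p(6) = 216 - 612 + 492 - 96 = 0  ✓
  Dividing out (λ - 6): p(λ) = (λ - 6)(λ² - 11λ + 16).
Step 3 — remaining eigenvalues from the quadratic λ² - 11λ + 16 = 0:
  Δ = 11² - 4·16 = 121 - 64 = 57,  λ = (11 ± √57)/2 = (11 ± 7.5498)/2 ≈ 9.2749 or 1.7251.
  Sorted: λ_1 = 9.2749,  λ_2 = 6,  λ_3 = 1.7251  (check: sum = 17 = tr ✓).

Step 4 — unit eigenvector for λ_1 ≈ 9.2749: v spans the null space of (Sigma - λ_1 I), whose rows are
  r_1 = (-2.2749, -1, 2),  r_2 = (-1, -2.2749, -2),  r_3 = (2, -2, -6.2749).
  v is orthogonal to every row, so take v ∝ r_1 × r_2 = ((-1)·(-2) - (2)·(-2.2749), (2)·(-1) - (-2.2749)·(-2), (-2.2749)·(-2.2749) - (-1)·(-1)) ≈ (6.5498, -6.5498, 4.1752).
  Let u = (6.5498, -6.5498, 4.1752).
  ||u|| = √((6.5498)² + (-6.5498)² + (4.1752)²) = √(103.2334) ≈ 10.1604,  v_1 = u/||u|| ≈ (0.6446, -0.6446, 0.4109) (||v_1|| = 1).

λ_1 = 9.2749,  λ_2 = 6,  λ_3 = 1.7251;  v_1 ≈ (0.6446, -0.6446, 0.4109)


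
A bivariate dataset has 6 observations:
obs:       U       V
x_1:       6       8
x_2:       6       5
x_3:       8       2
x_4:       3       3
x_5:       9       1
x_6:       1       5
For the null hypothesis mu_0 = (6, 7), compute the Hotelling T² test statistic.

Step 1 — sample mean vector:
  mean(U) = (6 + 6 + 8 + 3 + 9 + 1) / 6 = 33/6 = 5.5
  mean(V) = (8 + 5 + 2 + 3 + 1 + 5) / 6 = 24/6 = 4
  x̄ = (5.5, 4),  deviation x̄ - mu_0 = (5.5, 4) - (6, 7) = (-0.5, -3).

Step 2 — sample covariance matrix, S[i,j] = (1/(n-1)) · Σ_k (x_{k,i} - mean_i) · (x_{k,j} - mean_j), divisor n-1 = 5:
  S[U,U] = ((0.5)·(0.5) + (0.5)·(0.5) + (2.5)·(2.5) + (-2.5)·(-2.5) + (3.5)·(3.5) + (-4.5)·(-4.5)) / 5 = 45.5/5 = 9.1
  S[U,V] = ((0.5)·(4) + (0.5)·(1) + (2.5)·(-2) + (-2.5)·(-1) + (3.5)·(-3) + (-4.5)·(1)) / 5 = -15/5 = -3
  S[V,V] = ((4)·(4) + (1)·(1) + (-2)·(-2) + (-1)·(-1) + (-3)·(-3) + (1)·(1)) / 5 = 32/5 = 6.4
  S = [[9.1, -3],
 [-3, 6.4]].

Step 3 — invert S. det(S) = 9.1·6.4 - (-3)² = 49.24.
  S^{-1} = (1/det) · [[d, -b], [-b, a]] = [[0.13, 0.0609],
 [0.0609, 0.1848]].

Step 4 — quadratic form (x̄ - mu_0)^T · S^{-1} · (x̄ - mu_0):
  S^{-1} · (x̄ - mu_0) = (-0.2478, -0.5849),
  (x̄ - mu_0)^T · [...] = (-0.5)·(-0.2478) + (-3)·(-0.5849) = 1.8786.

Step 5 — scale by n: T² = 6 · 1.8786 = 11.2713.

T² ≈ 11.2713


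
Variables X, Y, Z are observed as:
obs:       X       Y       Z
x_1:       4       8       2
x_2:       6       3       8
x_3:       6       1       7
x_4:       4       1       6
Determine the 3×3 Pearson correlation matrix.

Step 1 — column means:
  mean(X) = (4 + 6 + 6 + 4) / 4 = 20/4 = 5
  mean(Y) = (8 + 3 + 1 + 1) / 4 = 13/4 = 3.25
  mean(Z) = (2 + 8 + 7 + 6) / 4 = 23/4 = 5.75

Step 2 — sample variances and covariances s[i,j] = (1/(n-1)) · Σ_k (x_{k,i} - mean_i) · (x_{k,j} - mean_j), with n-1 = 3:
  s[X,X] = ((-1)·(-1) + (1)·(1) + (1)·(1) + (-1)·(-1)) / 3 = 4/3 = 1.3333
  s[X,Y] = ((-1)·(4.75) + (1)·(-0.25) + (1)·(-2.25) + (-1)·(-2.25)) / 3 = -5/3 = -1.6667
  s[X,Z] = ((-1)·(-3.75) + (1)·(2.25) + (1)·(1.25) + (-1)·(0.25)) / 3 = 7/3 = 2.3333
  s[Y,Y] = ((4.75)·(4.75) + (-0.25)·(-0.25) + (-2.25)·(-2.25) + (-2.25)·(-2.25)) / 3 = 32.75/3 = 10.9167
  s[Y,Z] = ((4.75)·(-3.75) + (-0.25)·(2.25) + (-2.25)·(1.25) + (-2.25)·(0.25)) / 3 = -21.75/3 = -7.25
  s[Z,Z] = ((-3.75)·(-3.75) + (2.25)·(2.25) + (1.25)·(1.25) + (0.25)·(0.25)) / 3 = 20.75/3 = 6.9167
  Sample standard deviations s_i = √(s[i,i]):
  s(X) = √(1.3333) = 1.1547
  s(Y) = √(10.9167) = 3.304
  s(Z) = √(6.9167) = 2.63

Step 3 — r_{ij} = s_{ij} / (s_i · s_j):
  r[X,X] = 1 (diagonal).
  r[X,Y] = -1.6667 / (1.1547 · 3.304) = -1.6667 / 3.8152 = -0.4369
  r[X,Z] = 2.3333 / (1.1547 · 2.63) = 2.3333 / 3.0368 = 0.7683
  r[Y,Y] = 1 (diagonal).
  r[Y,Z] = -7.25 / (3.304 · 2.63) = -7.25 / 8.6895 = -0.8343
  r[Z,Z] = 1 (diagonal).

R is symmetric with unit diagonal. Assembling:

R = [[1, -0.4369, 0.7683],
 [-0.4369, 1, -0.8343],
 [0.7683, -0.8343, 1]]


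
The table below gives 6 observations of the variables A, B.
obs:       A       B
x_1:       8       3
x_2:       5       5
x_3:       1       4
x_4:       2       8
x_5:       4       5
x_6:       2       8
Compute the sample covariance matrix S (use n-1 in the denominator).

Step 1 — column means:
  mean(A) = (8 + 5 + 1 + 2 + 4 + 2) / 6 = 22/6 = 3.6667
  mean(B) = (3 + 5 + 4 + 8 + 5 + 8) / 6 = 33/6 = 5.5

Step 2 — sample covariance S[i,j] = (1/(n-1)) · Σ_k (x_{k,i} - mean_i) · (x_{k,j} - mean_j), with n-1 = 5.
  S[A,A] = ((4.3333)·(4.3333) + (1.3333)·(1.3333) + (-2.6667)·(-2.6667) + (-1.6667)·(-1.6667) + (0.3333)·(0.3333) + (-1.6667)·(-1.6667)) / 5 = 33.3333/5 = 6.6667
  S[A,B] = ((4.3333)·(-2.5) + (1.3333)·(-0.5) + (-2.6667)·(-1.5) + (-1.6667)·(2.5) + (0.3333)·(-0.5) + (-1.6667)·(2.5)) / 5 = -16/5 = -3.2
  S[B,B] = ((-2.5)·(-2.5) + (-0.5)·(-0.5) + (-1.5)·(-1.5) + (2.5)·(2.5) + (-0.5)·(-0.5) + (2.5)·(2.5)) / 5 = 21.5/5 = 4.3

S is symmetric (S[j,i] = S[i,j]). Assembling:

S = [[6.6667, -3.2],
 [-3.2, 4.3]]


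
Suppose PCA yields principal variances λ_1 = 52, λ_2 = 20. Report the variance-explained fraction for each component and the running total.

Step 1 — total variance = trace(Sigma) = Σ λ_i = 52 + 20 = 72.

Step 2 — fraction explained by component i = λ_i / Σ λ:
  PC1: 52/72 = 0.7222
  PC2: 20/72 = 0.2778

Step 3 — cumulative fraction after k components = (λ_1 + ... + λ_k) / Σ λ:
  k = 1: 52/72 = 0.7222
  k = 2: (52 + 20)/72 = 72/72 = 1

Summary (fraction, with percent):

explained: PC1 0.7222 (72.22%), PC2 0.2778 (27.78%);  cumulative: 0.7222, 1


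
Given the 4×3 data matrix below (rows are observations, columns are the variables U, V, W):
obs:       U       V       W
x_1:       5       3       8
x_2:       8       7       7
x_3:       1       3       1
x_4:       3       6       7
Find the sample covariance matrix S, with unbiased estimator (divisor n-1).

Step 1 — column means:
  mean(U) = (5 + 8 + 1 + 3) / 4 = 17/4 = 4.25
  mean(V) = (3 + 7 + 3 + 6) / 4 = 19/4 = 4.75
  mean(W) = (8 + 7 + 1 + 7) / 4 = 23/4 = 5.75

Step 2 — sample covariance S[i,j] = (1/(n-1)) · Σ_k (x_{k,i} - mean_i) · (x_{k,j} - mean_j), with n-1 = 3.
  S[U,U] = ((0.75)·(0.75) + (3.75)·(3.75) + (-3.25)·(-3.25) + (-1.25)·(-1.25)) / 3 = 26.75/3 = 8.9167
  S[U,V] = ((0.75)·(-1.75) + (3.75)·(2.25) + (-3.25)·(-1.75) + (-1.25)·(1.25)) / 3 = 11.25/3 = 3.75
  S[U,W] = ((0.75)·(2.25) + (3.75)·(1.25) + (-3.25)·(-4.75) + (-1.25)·(1.25)) / 3 = 20.25/3 = 6.75
  S[V,V] = ((-1.75)·(-1.75) + (2.25)·(2.25) + (-1.75)·(-1.75) + (1.25)·(1.25)) / 3 = 12.75/3 = 4.25
  S[V,W] = ((-1.75)·(2.25) + (2.25)·(1.25) + (-1.75)·(-4.75) + (1.25)·(1.25)) / 3 = 8.75/3 = 2.9167
  S[W,W] = ((2.25)·(2.25) + (1.25)·(1.25) + (-4.75)·(-4.75) + (1.25)·(1.25)) / 3 = 30.75/3 = 10.25

S is symmetric (S[j,i] = S[i,j]). Assembling:

S = [[8.9167, 3.75, 6.75],
 [3.75, 4.25, 2.9167],
 [6.75, 2.9167, 10.25]]


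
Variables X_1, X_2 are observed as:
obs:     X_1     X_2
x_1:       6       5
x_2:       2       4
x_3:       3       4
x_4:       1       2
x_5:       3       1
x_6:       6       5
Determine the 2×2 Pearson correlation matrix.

Step 1 — column means:
  mean(X_1) = (6 + 2 + 3 + 1 + 3 + 6) / 6 = 21/6 = 3.5
  mean(X_2) = (5 + 4 + 4 + 2 + 1 + 5) / 6 = 21/6 = 3.5

Step 2 — sample variances and covariances s[i,j] = (1/(n-1)) · Σ_k (x_{k,i} - mean_i) · (x_{k,j} - mean_j), with n-1 = 5:
  s[X_1,X_1] = ((2.5)·(2.5) + (-1.5)·(-1.5) + (-0.5)·(-0.5) + (-2.5)·(-2.5) + (-0.5)·(-0.5) + (2.5)·(2.5)) / 5 = 21.5/5 = 4.3
  s[X_1,X_2] = ((2.5)·(1.5) + (-1.5)·(0.5) + (-0.5)·(0.5) + (-2.5)·(-1.5) + (-0.5)·(-2.5) + (2.5)·(1.5)) / 5 = 11.5/5 = 2.3
  s[X_2,X_2] = ((1.5)·(1.5) + (0.5)·(0.5) + (0.5)·(0.5) + (-1.5)·(-1.5) + (-2.5)·(-2.5) + (1.5)·(1.5)) / 5 = 13.5/5 = 2.7
  Sample standard deviations s_i = √(s[i,i]):
  s(X_1) = √(4.3) = 2.0736
  s(X_2) = √(2.7) = 1.6432

Step 3 — r_{ij} = s_{ij} / (s_i · s_j):
  r[X_1,X_1] = 1 (diagonal).
  r[X_1,X_2] = 2.3 / (2.0736 · 1.6432) = 2.3 / 3.4073 = 0.675
  r[X_2,X_2] = 1 (diagonal).

R is symmetric with unit diagonal. Assembling:

R = [[1, 0.675],
 [0.675, 1]]


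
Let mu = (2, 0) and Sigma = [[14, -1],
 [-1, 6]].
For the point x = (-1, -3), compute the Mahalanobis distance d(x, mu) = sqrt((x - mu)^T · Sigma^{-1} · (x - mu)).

Step 1 — centre the observation: (x - mu) = (-3, -3).

Step 2 — invert Sigma. det(Sigma) = 14·6 - (-1)² = 83.
  Sigma^{-1} = (1/det) · [[d, -b], [-b, a]] = [[0.0723, 0.012],
 [0.012, 0.1687]].

Step 3 — form the quadratic (x - mu)^T · Sigma^{-1} · (x - mu):
  Sigma^{-1} · (x - mu) = (-0.253, -0.5422).
  (x - mu)^T · [Sigma^{-1} · (x - mu)] = (-3)·(-0.253) + (-3)·(-0.5422) = 2.3855.

Step 4 — take square root: d = √(2.3855) ≈ 1.5445.

d(x, mu) = √(2.3855) ≈ 1.5445


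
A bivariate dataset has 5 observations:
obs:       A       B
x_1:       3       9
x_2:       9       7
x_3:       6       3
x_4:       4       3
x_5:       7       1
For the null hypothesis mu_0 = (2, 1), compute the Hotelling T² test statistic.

Step 1 — sample mean vector:
  mean(A) = (3 + 9 + 6 + 4 + 7) / 5 = 29/5 = 5.8
  mean(B) = (9 + 7 + 3 + 3 + 1) / 5 = 23/5 = 4.6
  x̄ = (5.8, 4.6),  deviation x̄ - mu_0 = (5.8, 4.6) - (2, 1) = (3.8, 3.6).

Step 2 — sample covariance matrix, S[i,j] = (1/(n-1)) · Σ_k (x_{k,i} - mean_i) · (x_{k,j} - mean_j), divisor n-1 = 4:
  S[A,A] = ((-2.8)·(-2.8) + (3.2)·(3.2) + (0.2)·(0.2) + (-1.8)·(-1.8) + (1.2)·(1.2)) / 4 = 22.8/4 = 5.7
  S[A,B] = ((-2.8)·(4.4) + (3.2)·(2.4) + (0.2)·(-1.6) + (-1.8)·(-1.6) + (1.2)·(-3.6)) / 4 = -6.4/4 = -1.6
  S[B,B] = ((4.4)·(4.4) + (2.4)·(2.4) + (-1.6)·(-1.6) + (-1.6)·(-1.6) + (-3.6)·(-3.6)) / 4 = 43.2/4 = 10.8
  S = [[5.7, -1.6],
 [-1.6, 10.8]].

Step 3 — invert S. det(S) = 5.7·10.8 - (-1.6)² = 59.
  S^{-1} = (1/det) · [[d, -b], [-b, a]] = [[0.1831, 0.0271],
 [0.0271, 0.0966]].

Step 4 — quadratic form (x̄ - mu_0)^T · S^{-1} · (x̄ - mu_0):
  S^{-1} · (x̄ - mu_0) = (0.7932, 0.4508),
  (x̄ - mu_0)^T · [...] = (3.8)·(0.7932) + (3.6)·(0.4508) = 4.6373.

Step 5 — scale by n: T² = 5 · 4.6373 = 23.1864.

T² ≈ 23.1864


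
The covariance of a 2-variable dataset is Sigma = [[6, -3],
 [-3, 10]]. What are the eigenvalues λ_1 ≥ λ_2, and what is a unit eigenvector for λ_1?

Step 1 — characteristic polynomial of 2×2 Sigma:
  det(Sigma - λI) = λ² - trace · λ + det = 0.
  trace = 6 + 10 = 16, det = 6·10 - (-3)² = 51.
Step 2 — discriminant:
  Δ = trace² - 4·det = 256 - 204 = 52.
Step 3 — eigenvalues:
  λ = (trace ± √Δ)/2 = (16 ± 7.2111)/2,
  λ_1 = 11.6056,  λ_2 = 4.3944.

Step 4 — unit eigenvector for λ_1: solve (Sigma - λ_1 I)v = 0. First row:
  (6 - 11.6056)·v_x + (-3)·v_y = 0, i.e. (-5.6056)·v_x + (-3)·v_y = 0,
  so v ∝ (b, λ_1 - a) = (-3, 5.6056); multiply by -1 so the first entry is positive: u = (3, -5.6056).
  ||u|| = √((3)² + (-5.6056)²) = √(40.4222) ≈ 6.3578,
  v_1 = u/||u|| ≈ (0.4719, -0.8817) (||v_1|| = 1).

λ_1 = 11.6056,  λ_2 = 4.3944;  v_1 ≈ (0.4719, -0.8817)


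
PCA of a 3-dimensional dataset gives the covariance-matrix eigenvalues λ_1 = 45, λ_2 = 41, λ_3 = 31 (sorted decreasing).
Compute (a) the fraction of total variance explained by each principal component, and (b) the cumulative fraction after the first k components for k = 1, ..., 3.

Step 1 — total variance = trace(Sigma) = Σ λ_i = 45 + 41 + 31 = 117.

Step 2 — fraction explained by component i = λ_i / Σ λ:
  PC1: 45/117 = 0.3846
  PC2: 41/117 = 0.3504
  PC3: 31/117 = 0.265

Step 3 — cumulative fraction after k components = (λ_1 + ... + λ_k) / Σ λ:
  k = 1: 45/117 = 0.3846
  k = 2: (45 + 41)/117 = 86/117 = 0.735
  k = 3: (45 + 41 + 31)/117 = 117/117 = 1

Summary (fraction, with percent):

explained: PC1 0.3846 (38.46%), PC2 0.3504 (35.04%), PC3 0.265 (26.5%);  cumulative: 0.3846, 0.735, 1


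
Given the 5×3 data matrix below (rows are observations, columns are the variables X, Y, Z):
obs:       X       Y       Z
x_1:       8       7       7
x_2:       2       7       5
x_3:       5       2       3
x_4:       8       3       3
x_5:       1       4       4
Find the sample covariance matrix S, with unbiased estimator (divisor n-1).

Step 1 — column means:
  mean(X) = (8 + 2 + 5 + 8 + 1) / 5 = 24/5 = 4.8
  mean(Y) = (7 + 7 + 2 + 3 + 4) / 5 = 23/5 = 4.6
  mean(Z) = (7 + 5 + 3 + 3 + 4) / 5 = 22/5 = 4.4

Step 2 — sample covariance S[i,j] = (1/(n-1)) · Σ_k (x_{k,i} - mean_i) · (x_{k,j} - mean_j), with n-1 = 4.
  S[X,X] = ((3.2)·(3.2) + (-2.8)·(-2.8) + (0.2)·(0.2) + (3.2)·(3.2) + (-3.8)·(-3.8)) / 4 = 42.8/4 = 10.7
  S[X,Y] = ((3.2)·(2.4) + (-2.8)·(2.4) + (0.2)·(-2.6) + (3.2)·(-1.6) + (-3.8)·(-0.6)) / 4 = -2.4/4 = -0.6
  S[X,Z] = ((3.2)·(2.6) + (-2.8)·(0.6) + (0.2)·(-1.4) + (3.2)·(-1.4) + (-3.8)·(-0.4)) / 4 = 3.4/4 = 0.85
  S[Y,Y] = ((2.4)·(2.4) + (2.4)·(2.4) + (-2.6)·(-2.6) + (-1.6)·(-1.6) + (-0.6)·(-0.6)) / 4 = 21.2/4 = 5.3
  S[Y,Z] = ((2.4)·(2.6) + (2.4)·(0.6) + (-2.6)·(-1.4) + (-1.6)·(-1.4) + (-0.6)·(-0.4)) / 4 = 13.8/4 = 3.45
  S[Z,Z] = ((2.6)·(2.6) + (0.6)·(0.6) + (-1.4)·(-1.4) + (-1.4)·(-1.4) + (-0.4)·(-0.4)) / 4 = 11.2/4 = 2.8

S is symmetric (S[j,i] = S[i,j]). Assembling:

S = [[10.7, -0.6, 0.85],
 [-0.6, 5.3, 3.45],
 [0.85, 3.45, 2.8]]


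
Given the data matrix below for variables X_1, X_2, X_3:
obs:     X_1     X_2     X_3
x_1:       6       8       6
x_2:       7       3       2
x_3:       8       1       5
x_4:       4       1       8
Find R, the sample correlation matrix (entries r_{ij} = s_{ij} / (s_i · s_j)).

Step 1 — column means:
  mean(X_1) = (6 + 7 + 8 + 4) / 4 = 25/4 = 6.25
  mean(X_2) = (8 + 3 + 1 + 1) / 4 = 13/4 = 3.25
  mean(X_3) = (6 + 2 + 5 + 8) / 4 = 21/4 = 5.25

Step 2 — sample variances and covariances s[i,j] = (1/(n-1)) · Σ_k (x_{k,i} - mean_i) · (x_{k,j} - mean_j), with n-1 = 3:
  s[X_1,X_1] = ((-0.25)·(-0.25) + (0.75)·(0.75) + (1.75)·(1.75) + (-2.25)·(-2.25)) / 3 = 8.75/3 = 2.9167
  s[X_1,X_2] = ((-0.25)·(4.75) + (0.75)·(-0.25) + (1.75)·(-2.25) + (-2.25)·(-2.25)) / 3 = -0.25/3 = -0.0833
  s[X_1,X_3] = ((-0.25)·(0.75) + (0.75)·(-3.25) + (1.75)·(-0.25) + (-2.25)·(2.75)) / 3 = -9.25/3 = -3.0833
  s[X_2,X_2] = ((4.75)·(4.75) + (-0.25)·(-0.25) + (-2.25)·(-2.25) + (-2.25)·(-2.25)) / 3 = 32.75/3 = 10.9167
  s[X_2,X_3] = ((4.75)·(0.75) + (-0.25)·(-3.25) + (-2.25)·(-0.25) + (-2.25)·(2.75)) / 3 = -1.25/3 = -0.4167
  s[X_3,X_3] = ((0.75)·(0.75) + (-3.25)·(-3.25) + (-0.25)·(-0.25) + (2.75)·(2.75)) / 3 = 18.75/3 = 6.25
  Sample standard deviations s_i = √(s[i,i]):
  s(X_1) = √(2.9167) = 1.7078
  s(X_2) = √(10.9167) = 3.304
  s(X_3) = √(6.25) = 2.5

Step 3 — r_{ij} = s_{ij} / (s_i · s_j):
  r[X_1,X_1] = 1 (diagonal).
  r[X_1,X_2] = -0.0833 / (1.7078 · 3.304) = -0.0833 / 5.6427 = -0.0148
  r[X_1,X_3] = -3.0833 / (1.7078 · 2.5) = -3.0833 / 4.2696 = -0.7222
  r[X_2,X_2] = 1 (diagonal).
  r[X_2,X_3] = -0.4167 / (3.304 · 2.5) = -0.4167 / 8.2601 = -0.0504
  r[X_3,X_3] = 1 (diagonal).

R is symmetric with unit diagonal. Assembling:

R = [[1, -0.0148, -0.7222],
 [-0.0148, 1, -0.0504],
 [-0.7222, -0.0504, 1]]


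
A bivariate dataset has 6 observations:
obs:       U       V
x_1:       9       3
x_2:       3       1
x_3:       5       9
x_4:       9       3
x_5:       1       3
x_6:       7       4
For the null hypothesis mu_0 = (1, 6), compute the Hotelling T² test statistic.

Step 1 — sample mean vector:
  mean(U) = (9 + 3 + 5 + 9 + 1 + 7) / 6 = 34/6 = 5.6667
  mean(V) = (3 + 1 + 9 + 3 + 3 + 4) / 6 = 23/6 = 3.8333
  x̄ = (5.6667, 3.8333),  deviation x̄ - mu_0 = (5.6667, 3.8333) - (1, 6) = (4.6667, -2.1667).

Step 2 — sample covariance matrix, S[i,j] = (1/(n-1)) · Σ_k (x_{k,i} - mean_i) · (x_{k,j} - mean_j), divisor n-1 = 5:
  S[U,U] = ((3.3333)·(3.3333) + (-2.6667)·(-2.6667) + (-0.6667)·(-0.6667) + (3.3333)·(3.3333) + (-4.6667)·(-4.6667) + (1.3333)·(1.3333)) / 5 = 53.3333/5 = 10.6667
  S[U,V] = ((3.3333)·(-0.8333) + (-2.6667)·(-2.8333) + (-0.6667)·(5.1667) + (3.3333)·(-0.8333) + (-4.6667)·(-0.8333) + (1.3333)·(0.1667)) / 5 = 2.6667/5 = 0.5333
  S[V,V] = ((-0.8333)·(-0.8333) + (-2.8333)·(-2.8333) + (5.1667)·(5.1667) + (-0.8333)·(-0.8333) + (-0.8333)·(-0.8333) + (0.1667)·(0.1667)) / 5 = 36.8333/5 = 7.3667
  S = [[10.6667, 0.5333],
 [0.5333, 7.3667]].

Step 3 — invert S. det(S) = 10.6667·7.3667 - (0.5333)² = 78.2933.
  S^{-1} = (1/det) · [[d, -b], [-b, a]] = [[0.0941, -0.0068],
 [-0.0068, 0.1362]].

Step 4 — quadratic form (x̄ - mu_0)^T · S^{-1} · (x̄ - mu_0):
  S^{-1} · (x̄ - mu_0) = (0.4538, -0.327),
  (x̄ - mu_0)^T · [...] = (4.6667)·(0.4538) + (-2.1667)·(-0.327) = 2.8264.

Step 5 — scale by n: T² = 6 · 2.8264 = 16.9584.

T² ≈ 16.9584


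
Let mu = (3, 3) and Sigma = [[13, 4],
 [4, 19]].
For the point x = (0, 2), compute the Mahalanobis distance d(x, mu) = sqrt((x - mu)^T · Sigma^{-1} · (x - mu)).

Step 1 — centre the observation: (x - mu) = (-3, -1).

Step 2 — invert Sigma. det(Sigma) = 13·19 - (4)² = 231.
  Sigma^{-1} = (1/det) · [[d, -b], [-b, a]] = [[0.0823, -0.0173],
 [-0.0173, 0.0563]].

Step 3 — form the quadratic (x - mu)^T · Sigma^{-1} · (x - mu):
  Sigma^{-1} · (x - mu) = (-0.2294, -0.0043).
  (x - mu)^T · [Sigma^{-1} · (x - mu)] = (-3)·(-0.2294) + (-1)·(-0.0043) = 0.6926.

Step 4 — take square root: d = √(0.6926) ≈ 0.8323.

d(x, mu) = √(0.6926) ≈ 0.8323


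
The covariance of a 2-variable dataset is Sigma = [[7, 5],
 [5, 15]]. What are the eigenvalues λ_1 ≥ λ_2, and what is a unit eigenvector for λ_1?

Step 1 — characteristic polynomial of 2×2 Sigma:
  det(Sigma - λI) = λ² - trace · λ + det = 0.
  trace = 7 + 15 = 22, det = 7·15 - (5)² = 80.
Step 2 — discriminant:
  Δ = trace² - 4·det = 484 - 320 = 164.
Step 3 — eigenvalues:
  λ = (trace ± √Δ)/2 = (22 ± 12.8062)/2,
  λ_1 = 17.4031,  λ_2 = 4.5969.

Step 4 — unit eigenvector for λ_1: solve (Sigma - λ_1 I)v = 0. First row:
  (7 - 17.4031)·v_x + (5)·v_y = 0, i.e. (-10.4031)·v_x + (5)·v_y = 0,
  so v ∝ (b, λ_1 - a) = (5, 10.4031) = u.
  ||u|| = √((5)² + (10.4031)²) = √(133.225) ≈ 11.5423,
  v_1 = u/||u|| ≈ (0.4332, 0.9013) (||v_1|| = 1).

λ_1 = 17.4031,  λ_2 = 4.5969;  v_1 ≈ (0.4332, 0.9013)


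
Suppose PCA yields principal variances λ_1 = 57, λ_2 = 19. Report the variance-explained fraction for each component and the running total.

Step 1 — total variance = trace(Sigma) = Σ λ_i = 57 + 19 = 76.

Step 2 — fraction explained by component i = λ_i / Σ λ:
  PC1: 57/76 = 0.75
  PC2: 19/76 = 0.25

Step 3 — cumulative fraction after k components = (λ_1 + ... + λ_k) / Σ λ:
  k = 1: 57/76 = 0.75
  k = 2: (57 + 19)/76 = 76/76 = 1

Summary (fraction, with percent):

explained: PC1 0.75 (75%), PC2 0.25 (25%);  cumulative: 0.75, 1


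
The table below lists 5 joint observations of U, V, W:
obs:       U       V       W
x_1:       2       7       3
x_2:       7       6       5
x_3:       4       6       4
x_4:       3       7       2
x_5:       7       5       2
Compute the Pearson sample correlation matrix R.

Step 1 — column means:
  mean(U) = (2 + 7 + 4 + 3 + 7) / 5 = 23/5 = 4.6
  mean(V) = (7 + 6 + 6 + 7 + 5) / 5 = 31/5 = 6.2
  mean(W) = (3 + 5 + 4 + 2 + 2) / 5 = 16/5 = 3.2

Step 2 — sample variances and covariances s[i,j] = (1/(n-1)) · Σ_k (x_{k,i} - mean_i) · (x_{k,j} - mean_j), with n-1 = 4:
  s[U,U] = ((-2.6)·(-2.6) + (2.4)·(2.4) + (-0.6)·(-0.6) + (-1.6)·(-1.6) + (2.4)·(2.4)) / 4 = 21.2/4 = 5.3
  s[U,V] = ((-2.6)·(0.8) + (2.4)·(-0.2) + (-0.6)·(-0.2) + (-1.6)·(0.8) + (2.4)·(-1.2)) / 4 = -6.6/4 = -1.65
  s[U,W] = ((-2.6)·(-0.2) + (2.4)·(1.8) + (-0.6)·(0.8) + (-1.6)·(-1.2) + (2.4)·(-1.2)) / 4 = 3.4/4 = 0.85
  s[V,V] = ((0.8)·(0.8) + (-0.2)·(-0.2) + (-0.2)·(-0.2) + (0.8)·(0.8) + (-1.2)·(-1.2)) / 4 = 2.8/4 = 0.7
  s[V,W] = ((0.8)·(-0.2) + (-0.2)·(1.8) + (-0.2)·(0.8) + (0.8)·(-1.2) + (-1.2)·(-1.2)) / 4 = -0.2/4 = -0.05
  s[W,W] = ((-0.2)·(-0.2) + (1.8)·(1.8) + (0.8)·(0.8) + (-1.2)·(-1.2) + (-1.2)·(-1.2)) / 4 = 6.8/4 = 1.7
  Sample standard deviations s_i = √(s[i,i]):
  s(U) = √(5.3) = 2.3022
  s(V) = √(0.7) = 0.8367
  s(W) = √(1.7) = 1.3038

Step 3 — r_{ij} = s_{ij} / (s_i · s_j):
  r[U,U] = 1 (diagonal).
  r[U,V] = -1.65 / (2.3022 · 0.8367) = -1.65 / 1.9261 = -0.8566
  r[U,W] = 0.85 / (2.3022 · 1.3038) = 0.85 / 3.0017 = 0.2832
  r[V,V] = 1 (diagonal).
  r[V,W] = -0.05 / (0.8367 · 1.3038) = -0.05 / 1.0909 = -0.0458
  r[W,W] = 1 (diagonal).

R is symmetric with unit diagonal. Assembling:

R = [[1, -0.8566, 0.2832],
 [-0.8566, 1, -0.0458],
 [0.2832, -0.0458, 1]]


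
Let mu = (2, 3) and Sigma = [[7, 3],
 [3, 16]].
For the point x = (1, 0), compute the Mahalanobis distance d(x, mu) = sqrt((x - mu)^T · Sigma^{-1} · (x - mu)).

Step 1 — centre the observation: (x - mu) = (-1, -3).

Step 2 — invert Sigma. det(Sigma) = 7·16 - (3)² = 103.
  Sigma^{-1} = (1/det) · [[d, -b], [-b, a]] = [[0.1553, -0.0291],
 [-0.0291, 0.068]].

Step 3 — form the quadratic (x - mu)^T · Sigma^{-1} · (x - mu):
  Sigma^{-1} · (x - mu) = (-0.068, -0.1748).
  (x - mu)^T · [Sigma^{-1} · (x - mu)] = (-1)·(-0.068) + (-3)·(-0.1748) = 0.5922.

Step 4 — take square root: d = √(0.5922) ≈ 0.7696.

d(x, mu) = √(0.5922) ≈ 0.7696


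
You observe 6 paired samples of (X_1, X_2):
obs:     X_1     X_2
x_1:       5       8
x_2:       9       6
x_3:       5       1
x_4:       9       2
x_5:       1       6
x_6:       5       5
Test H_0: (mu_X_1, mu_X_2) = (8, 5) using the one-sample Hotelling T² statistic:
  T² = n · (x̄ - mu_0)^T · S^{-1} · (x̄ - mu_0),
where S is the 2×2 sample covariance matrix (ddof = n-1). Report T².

Step 1 — sample mean vector:
  mean(X_1) = (5 + 9 + 5 + 9 + 1 + 5) / 6 = 34/6 = 5.6667
  mean(X_2) = (8 + 6 + 1 + 2 + 6 + 5) / 6 = 28/6 = 4.6667
  x̄ = (5.6667, 4.6667),  deviation x̄ - mu_0 = (5.6667, 4.6667) - (8, 5) = (-2.3333, -0.3333).

Step 2 — sample covariance matrix, S[i,j] = (1/(n-1)) · Σ_k (x_{k,i} - mean_i) · (x_{k,j} - mean_j), divisor n-1 = 5:
  S[X_1,X_1] = ((-0.6667)·(-0.6667) + (3.3333)·(3.3333) + (-0.6667)·(-0.6667) + (3.3333)·(3.3333) + (-4.6667)·(-4.6667) + (-0.6667)·(-0.6667)) / 5 = 45.3333/5 = 9.0667
  S[X_1,X_2] = ((-0.6667)·(3.3333) + (3.3333)·(1.3333) + (-0.6667)·(-3.6667) + (3.3333)·(-2.6667) + (-4.6667)·(1.3333) + (-0.6667)·(0.3333)) / 5 = -10.6667/5 = -2.1333
  S[X_2,X_2] = ((3.3333)·(3.3333) + (1.3333)·(1.3333) + (-3.6667)·(-3.6667) + (-2.6667)·(-2.6667) + (1.3333)·(1.3333) + (0.3333)·(0.3333)) / 5 = 35.3333/5 = 7.0667
  S = [[9.0667, -2.1333],
 [-2.1333, 7.0667]].

Step 3 — invert S. det(S) = 9.0667·7.0667 - (-2.1333)² = 59.52.
  S^{-1} = (1/det) · [[d, -b], [-b, a]] = [[0.1187, 0.0358],
 [0.0358, 0.1523]].

Step 4 — quadratic form (x̄ - mu_0)^T · S^{-1} · (x̄ - mu_0):
  S^{-1} · (x̄ - mu_0) = (-0.289, -0.1344),
  (x̄ - mu_0)^T · [...] = (-2.3333)·(-0.289) + (-0.3333)·(-0.1344) = 0.7191.

Step 5 — scale by n: T² = 6 · 0.7191 = 4.3145.

T² ≈ 4.3145


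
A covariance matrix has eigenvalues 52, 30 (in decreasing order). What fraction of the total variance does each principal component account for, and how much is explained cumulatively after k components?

Step 1 — total variance = trace(Sigma) = Σ λ_i = 52 + 30 = 82.

Step 2 — fraction explained by component i = λ_i / Σ λ:
  PC1: 52/82 = 0.6341
  PC2: 30/82 = 0.3659

Step 3 — cumulative fraction after k components = (λ_1 + ... + λ_k) / Σ λ:
  k = 1: 52/82 = 0.6341
  k = 2: (52 + 30)/82 = 82/82 = 1

Summary (fraction, with percent):

explained: PC1 0.6341 (63.41%), PC2 0.3659 (36.59%);  cumulative: 0.6341, 1


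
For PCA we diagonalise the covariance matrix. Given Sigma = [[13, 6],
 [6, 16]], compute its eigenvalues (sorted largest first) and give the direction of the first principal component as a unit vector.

Step 1 — characteristic polynomial of 2×2 Sigma:
  det(Sigma - λI) = λ² - trace · λ + det = 0.
  trace = 13 + 16 = 29, det = 13·16 - (6)² = 172.
Step 2 — discriminant:
  Δ = trace² - 4·det = 841 - 688 = 153.
Step 3 — eigenvalues:
  λ = (trace ± √Δ)/2 = (29 ± 12.3693)/2,
  λ_1 = 20.6847,  λ_2 = 8.3153.

Step 4 — unit eigenvector for λ_1: solve (Sigma - λ_1 I)v = 0. First row:
  (13 - 20.6847)·v_x + (6)·v_y = 0, i.e. (-7.6847)·v_x + (6)·v_y = 0,
  so v ∝ (b, λ_1 - a) = (6, 7.6847) = u.
  ||u|| = √((6)² + (7.6847)²) = √(95.054) ≈ 9.7496,
  v_1 = u/||u|| ≈ (0.6154, 0.7882) (||v_1|| = 1).

λ_1 = 20.6847,  λ_2 = 8.3153;  v_1 ≈ (0.6154, 0.7882)


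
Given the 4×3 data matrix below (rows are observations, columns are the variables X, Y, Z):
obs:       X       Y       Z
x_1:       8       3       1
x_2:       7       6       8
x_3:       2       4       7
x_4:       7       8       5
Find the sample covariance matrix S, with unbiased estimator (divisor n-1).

Step 1 — column means:
  mean(X) = (8 + 7 + 2 + 7) / 4 = 24/4 = 6
  mean(Y) = (3 + 6 + 4 + 8) / 4 = 21/4 = 5.25
  mean(Z) = (1 + 8 + 7 + 5) / 4 = 21/4 = 5.25

Step 2 — sample covariance S[i,j] = (1/(n-1)) · Σ_k (x_{k,i} - mean_i) · (x_{k,j} - mean_j), with n-1 = 3.
  S[X,X] = ((2)·(2) + (1)·(1) + (-4)·(-4) + (1)·(1)) / 3 = 22/3 = 7.3333
  S[X,Y] = ((2)·(-2.25) + (1)·(0.75) + (-4)·(-1.25) + (1)·(2.75)) / 3 = 4/3 = 1.3333
  S[X,Z] = ((2)·(-4.25) + (1)·(2.75) + (-4)·(1.75) + (1)·(-0.25)) / 3 = -13/3 = -4.3333
  S[Y,Y] = ((-2.25)·(-2.25) + (0.75)·(0.75) + (-1.25)·(-1.25) + (2.75)·(2.75)) / 3 = 14.75/3 = 4.9167
  S[Y,Z] = ((-2.25)·(-4.25) + (0.75)·(2.75) + (-1.25)·(1.75) + (2.75)·(-0.25)) / 3 = 8.75/3 = 2.9167
  S[Z,Z] = ((-4.25)·(-4.25) + (2.75)·(2.75) + (1.75)·(1.75) + (-0.25)·(-0.25)) / 3 = 28.75/3 = 9.5833

S is symmetric (S[j,i] = S[i,j]). Assembling:

S = [[7.3333, 1.3333, -4.3333],
 [1.3333, 4.9167, 2.9167],
 [-4.3333, 2.9167, 9.5833]]


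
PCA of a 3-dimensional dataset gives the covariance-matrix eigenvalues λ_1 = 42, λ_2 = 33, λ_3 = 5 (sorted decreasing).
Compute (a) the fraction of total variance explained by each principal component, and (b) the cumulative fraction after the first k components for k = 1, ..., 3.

Step 1 — total variance = trace(Sigma) = Σ λ_i = 42 + 33 + 5 = 80.

Step 2 — fraction explained by component i = λ_i / Σ λ:
  PC1: 42/80 = 0.525
  PC2: 33/80 = 0.4125
  PC3: 5/80 = 0.0625

Step 3 — cumulative fraction after k components = (λ_1 + ... + λ_k) / Σ λ:
  k = 1: 42/80 = 0.525
  k = 2: (42 + 33)/80 = 75/80 = 0.9375
  k = 3: (42 + 33 + 5)/80 = 80/80 = 1

Summary (fraction, with percent):

explained: PC1 0.525 (52.5%), PC2 0.4125 (41.25%), PC3 0.0625 (6.25%);  cumulative: 0.525, 0.9375, 1


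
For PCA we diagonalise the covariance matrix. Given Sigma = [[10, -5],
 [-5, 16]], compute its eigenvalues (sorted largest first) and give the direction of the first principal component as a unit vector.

Step 1 — characteristic polynomial of 2×2 Sigma:
  det(Sigma - λI) = λ² - trace · λ + det = 0.
  trace = 10 + 16 = 26, det = 10·16 - (-5)² = 135.
Step 2 — discriminant:
  Δ = trace² - 4·det = 676 - 540 = 136.
Step 3 — eigenvalues:
  λ = (trace ± √Δ)/2 = (26 ± 11.6619)/2,
  λ_1 = 18.831,  λ_2 = 7.169.

Step 4 — unit eigenvector for λ_1: solve (Sigma - λ_1 I)v = 0. First row:
  (10 - 18.831)·v_x + (-5)·v_y = 0, i.e. (-8.831)·v_x + (-5)·v_y = 0,
  so v ∝ (b, λ_1 - a) = (-5, 8.831); multiply by -1 so the first entry is positive: u = (5, -8.831).
  ||u|| = √((5)² + (-8.831)²) = √(102.9857) ≈ 10.1482,
  v_1 = u/||u|| ≈ (0.4927, -0.8702) (||v_1|| = 1).

λ_1 = 18.831,  λ_2 = 7.169;  v_1 ≈ (0.4927, -0.8702)


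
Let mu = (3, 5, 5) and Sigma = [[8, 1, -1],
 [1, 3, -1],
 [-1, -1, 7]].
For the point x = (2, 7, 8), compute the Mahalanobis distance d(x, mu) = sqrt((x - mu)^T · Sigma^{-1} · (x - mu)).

Step 1 — centre the observation: (x - mu) = (-1, 2, 3).

Step 2 — invert Sigma (cofactor / det for 3×3, or solve directly):
  Sigma^{-1} = [[0.1316, -0.0395, 0.0132],
 [-0.0395, 0.3618, 0.0461],
 [0.0132, 0.0461, 0.1513]].

Step 3 — form the quadratic (x - mu)^T · Sigma^{-1} · (x - mu):
  Sigma^{-1} · (x - mu) = (-0.1711, 0.9013, 0.5329).
  (x - mu)^T · [Sigma^{-1} · (x - mu)] = (-1)·(-0.1711) + (2)·(0.9013) + (3)·(0.5329) = 3.5724.

Step 4 — take square root: d = √(3.5724) ≈ 1.8901.

d(x, mu) = √(3.5724) ≈ 1.8901


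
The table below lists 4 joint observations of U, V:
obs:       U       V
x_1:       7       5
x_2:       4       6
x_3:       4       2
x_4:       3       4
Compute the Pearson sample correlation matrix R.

Step 1 — column means:
  mean(U) = (7 + 4 + 4 + 3) / 4 = 18/4 = 4.5
  mean(V) = (5 + 6 + 2 + 4) / 4 = 17/4 = 4.25

Step 2 — sample variances and covariances s[i,j] = (1/(n-1)) · Σ_k (x_{k,i} - mean_i) · (x_{k,j} - mean_j), with n-1 = 3:
  s[U,U] = ((2.5)·(2.5) + (-0.5)·(-0.5) + (-0.5)·(-0.5) + (-1.5)·(-1.5)) / 3 = 9/3 = 3
  s[U,V] = ((2.5)·(0.75) + (-0.5)·(1.75) + (-0.5)·(-2.25) + (-1.5)·(-0.25)) / 3 = 2.5/3 = 0.8333
  s[V,V] = ((0.75)·(0.75) + (1.75)·(1.75) + (-2.25)·(-2.25) + (-0.25)·(-0.25)) / 3 = 8.75/3 = 2.9167
  Sample standard deviations s_i = √(s[i,i]):
  s(U) = √(3) = 1.7321
  s(V) = √(2.9167) = 1.7078

Step 3 — r_{ij} = s_{ij} / (s_i · s_j):
  r[U,U] = 1 (diagonal).
  r[U,V] = 0.8333 / (1.7321 · 1.7078) = 0.8333 / 2.958 = 0.2817
  r[V,V] = 1 (diagonal).

R is symmetric with unit diagonal. Assembling:

R = [[1, 0.2817],
 [0.2817, 1]]


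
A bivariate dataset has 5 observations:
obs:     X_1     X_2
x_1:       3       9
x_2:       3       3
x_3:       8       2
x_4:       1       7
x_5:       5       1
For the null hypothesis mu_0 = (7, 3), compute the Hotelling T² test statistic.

Step 1 — sample mean vector:
  mean(X_1) = (3 + 3 + 8 + 1 + 5) / 5 = 20/5 = 4
  mean(X_2) = (9 + 3 + 2 + 7 + 1) / 5 = 22/5 = 4.4
  x̄ = (4, 4.4),  deviation x̄ - mu_0 = (4, 4.4) - (7, 3) = (-3, 1.4).

Step 2 — sample covariance matrix, S[i,j] = (1/(n-1)) · Σ_k (x_{k,i} - mean_i) · (x_{k,j} - mean_j), divisor n-1 = 4:
  S[X_1,X_1] = ((-1)·(-1) + (-1)·(-1) + (4)·(4) + (-3)·(-3) + (1)·(1)) / 4 = 28/4 = 7
  S[X_1,X_2] = ((-1)·(4.6) + (-1)·(-1.4) + (4)·(-2.4) + (-3)·(2.6) + (1)·(-3.4)) / 4 = -24/4 = -6
  S[X_2,X_2] = ((4.6)·(4.6) + (-1.4)·(-1.4) + (-2.4)·(-2.4) + (2.6)·(2.6) + (-3.4)·(-3.4)) / 4 = 47.2/4 = 11.8
  S = [[7, -6],
 [-6, 11.8]].

Step 3 — invert S. det(S) = 7·11.8 - (-6)² = 46.6.
  S^{-1} = (1/det) · [[d, -b], [-b, a]] = [[0.2532, 0.1288],
 [0.1288, 0.1502]].

Step 4 — quadratic form (x̄ - mu_0)^T · S^{-1} · (x̄ - mu_0):
  S^{-1} · (x̄ - mu_0) = (-0.5794, -0.176),
  (x̄ - mu_0)^T · [...] = (-3)·(-0.5794) + (1.4)·(-0.176) = 1.4918.

Step 5 — scale by n: T² = 5 · 1.4918 = 7.4592.

T² ≈ 7.4592


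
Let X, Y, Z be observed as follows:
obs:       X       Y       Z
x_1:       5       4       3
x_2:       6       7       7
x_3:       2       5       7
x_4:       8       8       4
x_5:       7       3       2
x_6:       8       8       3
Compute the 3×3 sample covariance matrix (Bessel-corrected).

Step 1 — column means:
  mean(X) = (5 + 6 + 2 + 8 + 7 + 8) / 6 = 36/6 = 6
  mean(Y) = (4 + 7 + 5 + 8 + 3 + 8) / 6 = 35/6 = 5.8333
  mean(Z) = (3 + 7 + 7 + 4 + 2 + 3) / 6 = 26/6 = 4.3333

Step 2 — sample covariance S[i,j] = (1/(n-1)) · Σ_k (x_{k,i} - mean_i) · (x_{k,j} - mean_j), with n-1 = 5.
  S[X,X] = ((-1)·(-1) + (0)·(0) + (-4)·(-4) + (2)·(2) + (1)·(1) + (2)·(2)) / 5 = 26/5 = 5.2
  S[X,Y] = ((-1)·(-1.8333) + (0)·(1.1667) + (-4)·(-0.8333) + (2)·(2.1667) + (1)·(-2.8333) + (2)·(2.1667)) / 5 = 11/5 = 2.2
  S[X,Z] = ((-1)·(-1.3333) + (0)·(2.6667) + (-4)·(2.6667) + (2)·(-0.3333) + (1)·(-2.3333) + (2)·(-1.3333)) / 5 = -15/5 = -3
  S[Y,Y] = ((-1.8333)·(-1.8333) + (1.1667)·(1.1667) + (-0.8333)·(-0.8333) + (2.1667)·(2.1667) + (-2.8333)·(-2.8333) + (2.1667)·(2.1667)) / 5 = 22.8333/5 = 4.5667
  S[Y,Z] = ((-1.8333)·(-1.3333) + (1.1667)·(2.6667) + (-0.8333)·(2.6667) + (2.1667)·(-0.3333) + (-2.8333)·(-2.3333) + (2.1667)·(-1.3333)) / 5 = 6.3333/5 = 1.2667
  S[Z,Z] = ((-1.3333)·(-1.3333) + (2.6667)·(2.6667) + (2.6667)·(2.6667) + (-0.3333)·(-0.3333) + (-2.3333)·(-2.3333) + (-1.3333)·(-1.3333)) / 5 = 23.3333/5 = 4.6667

S is symmetric (S[j,i] = S[i,j]). Assembling:

S = [[5.2, 2.2, -3],
 [2.2, 4.5667, 1.2667],
 [-3, 1.2667, 4.6667]]


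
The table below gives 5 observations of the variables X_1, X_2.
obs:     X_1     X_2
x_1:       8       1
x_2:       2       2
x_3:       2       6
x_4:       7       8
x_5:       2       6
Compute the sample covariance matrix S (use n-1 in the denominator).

Step 1 — column means:
  mean(X_1) = (8 + 2 + 2 + 7 + 2) / 5 = 21/5 = 4.2
  mean(X_2) = (1 + 2 + 6 + 8 + 6) / 5 = 23/5 = 4.6

Step 2 — sample covariance S[i,j] = (1/(n-1)) · Σ_k (x_{k,i} - mean_i) · (x_{k,j} - mean_j), with n-1 = 4.
  S[X_1,X_1] = ((3.8)·(3.8) + (-2.2)·(-2.2) + (-2.2)·(-2.2) + (2.8)·(2.8) + (-2.2)·(-2.2)) / 4 = 36.8/4 = 9.2
  S[X_1,X_2] = ((3.8)·(-3.6) + (-2.2)·(-2.6) + (-2.2)·(1.4) + (2.8)·(3.4) + (-2.2)·(1.4)) / 4 = -4.6/4 = -1.15
  S[X_2,X_2] = ((-3.6)·(-3.6) + (-2.6)·(-2.6) + (1.4)·(1.4) + (3.4)·(3.4) + (1.4)·(1.4)) / 4 = 35.2/4 = 8.8

S is symmetric (S[j,i] = S[i,j]). Assembling:

S = [[9.2, -1.15],
 [-1.15, 8.8]]


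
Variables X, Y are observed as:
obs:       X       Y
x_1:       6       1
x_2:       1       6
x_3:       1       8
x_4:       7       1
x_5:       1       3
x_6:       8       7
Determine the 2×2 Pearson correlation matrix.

Step 1 — column means:
  mean(X) = (6 + 1 + 1 + 7 + 1 + 8) / 6 = 24/6 = 4
  mean(Y) = (1 + 6 + 8 + 1 + 3 + 7) / 6 = 26/6 = 4.3333

Step 2 — sample variances and covariances s[i,j] = (1/(n-1)) · Σ_k (x_{k,i} - mean_i) · (x_{k,j} - mean_j), with n-1 = 5:
  s[X,X] = ((2)·(2) + (-3)·(-3) + (-3)·(-3) + (3)·(3) + (-3)·(-3) + (4)·(4)) / 5 = 56/5 = 11.2
  s[X,Y] = ((2)·(-3.3333) + (-3)·(1.6667) + (-3)·(3.6667) + (3)·(-3.3333) + (-3)·(-1.3333) + (4)·(2.6667)) / 5 = -18/5 = -3.6
  s[Y,Y] = ((-3.3333)·(-3.3333) + (1.6667)·(1.6667) + (3.6667)·(3.6667) + (-3.3333)·(-3.3333) + (-1.3333)·(-1.3333) + (2.6667)·(2.6667)) / 5 = 47.3333/5 = 9.4667
  Sample standard deviations s_i = √(s[i,i]):
  s(X) = √(11.2) = 3.3466
  s(Y) = √(9.4667) = 3.0768

Step 3 — r_{ij} = s_{ij} / (s_i · s_j):
  r[X,X] = 1 (diagonal).
  r[X,Y] = -3.6 / (3.3466 · 3.0768) = -3.6 / 10.2969 = -0.3496
  r[Y,Y] = 1 (diagonal).

R is symmetric with unit diagonal. Assembling:

R = [[1, -0.3496],
 [-0.3496, 1]]


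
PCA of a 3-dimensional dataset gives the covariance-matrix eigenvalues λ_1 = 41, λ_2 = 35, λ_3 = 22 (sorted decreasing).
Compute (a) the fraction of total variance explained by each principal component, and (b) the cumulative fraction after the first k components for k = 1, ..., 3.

Step 1 — total variance = trace(Sigma) = Σ λ_i = 41 + 35 + 22 = 98.

Step 2 — fraction explained by component i = λ_i / Σ λ:
  PC1: 41/98 = 0.4184
  PC2: 35/98 = 0.3571
  PC3: 22/98 = 0.2245

Step 3 — cumulative fraction after k components = (λ_1 + ... + λ_k) / Σ λ:
  k = 1: 41/98 = 0.4184
  k = 2: (41 + 35)/98 = 76/98 = 0.7755
  k = 3: (41 + 35 + 22)/98 = 98/98 = 1

Summary (fraction, with percent):

explained: PC1 0.4184 (41.84%), PC2 0.3571 (35.71%), PC3 0.2245 (22.45%);  cumulative: 0.4184, 0.7755, 1


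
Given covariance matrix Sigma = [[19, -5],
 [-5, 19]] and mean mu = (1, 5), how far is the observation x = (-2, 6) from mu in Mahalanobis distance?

Step 1 — centre the observation: (x - mu) = (-3, 1).

Step 2 — invert Sigma. det(Sigma) = 19·19 - (-5)² = 336.
  Sigma^{-1} = (1/det) · [[d, -b], [-b, a]] = [[0.0565, 0.0149],
 [0.0149, 0.0565]].

Step 3 — form the quadratic (x - mu)^T · Sigma^{-1} · (x - mu):
  Sigma^{-1} · (x - mu) = (-0.1548, 0.0119).
  (x - mu)^T · [Sigma^{-1} · (x - mu)] = (-3)·(-0.1548) + (1)·(0.0119) = 0.4762.

Step 4 — take square root: d = √(0.4762) ≈ 0.6901.

d(x, mu) = √(0.4762) ≈ 0.6901


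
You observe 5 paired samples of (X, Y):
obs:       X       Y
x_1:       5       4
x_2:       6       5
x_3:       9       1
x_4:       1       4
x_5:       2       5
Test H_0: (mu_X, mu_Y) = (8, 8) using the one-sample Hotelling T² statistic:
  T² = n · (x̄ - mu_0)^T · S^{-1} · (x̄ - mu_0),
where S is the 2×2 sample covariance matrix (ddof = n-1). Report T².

Step 1 — sample mean vector:
  mean(X) = (5 + 6 + 9 + 1 + 2) / 5 = 23/5 = 4.6
  mean(Y) = (4 + 5 + 1 + 4 + 5) / 5 = 19/5 = 3.8
  x̄ = (4.6, 3.8),  deviation x̄ - mu_0 = (4.6, 3.8) - (8, 8) = (-3.4, -4.2).

Step 2 — sample covariance matrix, S[i,j] = (1/(n-1)) · Σ_k (x_{k,i} - mean_i) · (x_{k,j} - mean_j), divisor n-1 = 4:
  S[X,X] = ((0.4)·(0.4) + (1.4)·(1.4) + (4.4)·(4.4) + (-3.6)·(-3.6) + (-2.6)·(-2.6)) / 4 = 41.2/4 = 10.3
  S[X,Y] = ((0.4)·(0.2) + (1.4)·(1.2) + (4.4)·(-2.8) + (-3.6)·(0.2) + (-2.6)·(1.2)) / 4 = -14.4/4 = -3.6
  S[Y,Y] = ((0.2)·(0.2) + (1.2)·(1.2) + (-2.8)·(-2.8) + (0.2)·(0.2) + (1.2)·(1.2)) / 4 = 10.8/4 = 2.7
  S = [[10.3, -3.6],
 [-3.6, 2.7]].

Step 3 — invert S. det(S) = 10.3·2.7 - (-3.6)² = 14.85.
  S^{-1} = (1/det) · [[d, -b], [-b, a]] = [[0.1818, 0.2424],
 [0.2424, 0.6936]].

Step 4 — quadratic form (x̄ - mu_0)^T · S^{-1} · (x̄ - mu_0):
  S^{-1} · (x̄ - mu_0) = (-1.6364, -3.7374),
  (x̄ - mu_0)^T · [...] = (-3.4)·(-1.6364) + (-4.2)·(-3.7374) = 21.2606.

Step 5 — scale by n: T² = 5 · 21.2606 = 106.303.

T² ≈ 106.303


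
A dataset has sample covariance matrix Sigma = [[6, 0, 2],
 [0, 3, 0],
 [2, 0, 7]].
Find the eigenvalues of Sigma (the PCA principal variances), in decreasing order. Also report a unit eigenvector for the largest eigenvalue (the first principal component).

Step 1 — characteristic polynomial p(λ) = det(λI - Sigma) = λ³ - tr·λ² + c_1·λ - det, where tr = trace, c_1 = sum of the principal 2×2 minors, det = det(Sigma):
  tr = 6 + 3 + 7 = 16,
  c_1 = (6·3 - (0)²) + (6·7 - (2)²) + (3·7 - (0)²) = 18 + 38 + 21 = 77,
  det = 6·(3·7 - (0)²) - (0)·((0)·7 - (0)·(2)) + (2)·((0)·(0) - 3·(2)) = 6·(21) - (0)·(0) + (2)·(-6) = 114.
  So p(λ) = λ³ - 16λ² + 77λ - 114.
Step 2 — look for an integer root (rational root theorem: any rational root is an integer divisor of 114). Testing λ = 3:
  p(3) = 27 - 144 + 231 - 114 = 0  ✓
  Dividing out (λ - 3): p(λ) = (λ - 3)(λ² - 13λ + 38).
Step 3 — remaining eigenvalues from the quadratic λ² - 13λ + 38 = 0:
  Δ = 13² - 4·38 = 169 - 152 = 17,  λ = (13 ± √17)/2 = (13 ± 4.1231)/2 ≈ 8.5616 or 4.4384.
  Sorted: λ_1 = 8.5616,  λ_2 = 4.4384,  λ_3 = 3  (check: sum = 16 = tr ✓).

Step 4 — unit eigenvector for λ_1 ≈ 8.5616: v spans the null space of (Sigma - λ_1 I), whose rows are
  r_1 = (-2.5616, 0, 2),  r_2 = (0, -5.5616, 0),  r_3 = (2, 0, -1.5616).
  v is orthogonal to every row, so take v ∝ r_1 × r_2 = ((0)·(0) - (2)·(-5.5616), (2)·(0) - (-2.5616)·(0), (-2.5616)·(-5.5616) - (0)·(0)) ≈ (11.1231, 0, 14.2462).
  Let u = (11.1231, 0, 14.2462).
  ||u|| = √((11.1231)² + (0)² + (14.2462)²) = √(326.678) ≈ 18.0742,  v_1 = u/||u|| ≈ (0.6154, 0, 0.7882) (||v_1|| = 1).

λ_1 = 8.5616,  λ_2 = 4.4384,  λ_3 = 3;  v_1 ≈ (0.6154, 0, 0.7882)
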